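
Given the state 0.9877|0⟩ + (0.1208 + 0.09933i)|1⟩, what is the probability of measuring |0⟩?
0.9756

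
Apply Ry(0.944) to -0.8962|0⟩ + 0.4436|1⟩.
-0.9999|0⟩ - 0.01238|1⟩

Ry(0.944) = [[cos(θ/2), −sin(θ/2)], [sin(θ/2), cos(θ/2)]]; θ = 0.944, cos(θ/2) ≈ 0.890661, sin(θ/2) ≈ 0.454669.
With a = amp(|0⟩) = -0.8962 and b = amp(|1⟩) = 0.4436:
new amp(|0⟩) = (0.890661)·a + (-0.454669)·b = -0.9999
new amp(|1⟩) = (0.454669)·a + (0.890661)·b = -0.01238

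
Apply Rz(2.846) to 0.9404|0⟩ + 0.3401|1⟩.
(0.1385 - 0.9301i)|0⟩ + (0.05008 + 0.3364i)|1⟩

Rz(2.846) = [[e^(−iθ/2), 0], [0, e^(iθ/2)]] with e^(±iθ/2) = cos(θ/2) ± i·sin(θ/2); θ = 2.846, cos(θ/2) ≈ 0.147259, sin(θ/2) ≈ 0.989098.
With a = amp(|0⟩) = 0.9404 and b = amp(|1⟩) = 0.3401:
new amp(|0⟩) = (0.147259 - 0.989098i)·a = (0.1385 - 0.9301i)
new amp(|1⟩) = (0.147259 + 0.989098i)·b = (0.05008 + 0.3364i)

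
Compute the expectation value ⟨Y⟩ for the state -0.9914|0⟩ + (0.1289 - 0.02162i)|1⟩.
0.04287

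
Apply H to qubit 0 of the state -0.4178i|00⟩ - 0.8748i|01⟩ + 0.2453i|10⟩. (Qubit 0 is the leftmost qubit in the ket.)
-0.122i|00⟩ - 0.6186i|01⟩ - 0.4689i|10⟩ - 0.6186i|11⟩

H on qubit 0 mixes each pair of kets that differ only in qubit 0: amplitudes (a, b) of (|…0…⟩, |…1…⟩) become ((a + b)/√2, (a − b)/√2). Kets absent from the input have amplitude 0.
(|00⟩, |10⟩): (a, b) = (-0.4178i, 0.2453i) → (-0.122i, -0.4689i)
(|01⟩, |11⟩): (a, b) = (-0.8748i, 0) → (-0.6186i, -0.6186i)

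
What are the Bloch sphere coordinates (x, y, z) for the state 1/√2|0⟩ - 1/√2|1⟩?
(-1, 0, 0)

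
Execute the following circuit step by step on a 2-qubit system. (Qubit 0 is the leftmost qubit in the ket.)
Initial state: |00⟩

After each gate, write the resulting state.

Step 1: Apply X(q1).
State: |01⟩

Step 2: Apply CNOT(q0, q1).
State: |01⟩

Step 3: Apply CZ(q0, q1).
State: |01⟩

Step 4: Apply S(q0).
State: |01⟩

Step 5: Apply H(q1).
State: 1/√2|00⟩ - 1/√2|01⟩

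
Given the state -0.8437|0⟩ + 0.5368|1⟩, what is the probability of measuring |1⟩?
0.2882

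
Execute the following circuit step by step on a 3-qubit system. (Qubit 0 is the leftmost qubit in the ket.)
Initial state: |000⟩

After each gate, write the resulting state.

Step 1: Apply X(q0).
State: |100⟩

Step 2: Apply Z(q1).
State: |100⟩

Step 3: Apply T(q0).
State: (1/√2 + (1/√2)i)|100⟩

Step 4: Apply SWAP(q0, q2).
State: (1/√2 + (1/√2)i)|001⟩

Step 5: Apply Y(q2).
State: (1/√2 - (1/√2)i)|000⟩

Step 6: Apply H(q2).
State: (1/2 - (1/2)i)|000⟩ + (1/2 - (1/2)i)|001⟩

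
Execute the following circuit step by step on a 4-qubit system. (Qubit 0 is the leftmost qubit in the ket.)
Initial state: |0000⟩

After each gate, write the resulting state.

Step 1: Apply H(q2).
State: 1/√2|0000⟩ + 1/√2|0010⟩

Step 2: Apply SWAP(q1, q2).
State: 1/√2|0000⟩ + 1/√2|0100⟩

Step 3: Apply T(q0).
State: 1/√2|0000⟩ + 1/√2|0100⟩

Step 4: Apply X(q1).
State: 1/√2|0000⟩ + 1/√2|0100⟩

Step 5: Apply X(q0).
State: 1/√2|1000⟩ + 1/√2|1100⟩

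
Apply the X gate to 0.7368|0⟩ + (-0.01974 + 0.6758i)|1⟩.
(-0.01974 + 0.6758i)|0⟩ + 0.7368|1⟩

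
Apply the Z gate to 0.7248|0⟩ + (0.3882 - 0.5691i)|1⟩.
0.7248|0⟩ + (-0.3882 + 0.5691i)|1⟩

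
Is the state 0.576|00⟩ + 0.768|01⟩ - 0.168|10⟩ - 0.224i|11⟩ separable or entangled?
Entangled

Writing the state as a|00⟩ + b|01⟩ + c|10⟩ + d|11⟩, it is a product state iff ad − bc = 0.
Here (a, b, c, d) = (0.576, 0.768, -0.168, -0.224i): ad − bc = (0.576)(-0.224i) − (0.768)(-0.168) = (0.129 - 0.129i) ≠ 0, so the state is entangled.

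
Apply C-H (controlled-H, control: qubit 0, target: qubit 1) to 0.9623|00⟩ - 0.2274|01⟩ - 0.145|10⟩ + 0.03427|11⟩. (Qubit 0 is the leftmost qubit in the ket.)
0.9623|00⟩ - 0.2274|01⟩ - 0.0783|10⟩ - 0.1268|11⟩

C-H leaves the control-|0⟩ kets |00⟩, |01⟩ unchanged and applies H to qubit 1 on the control-|1⟩ pair (|10⟩, |11⟩).
H = [[1/√2, 1/√2], [1/√2, -1/√2]].
With a = amp(|10⟩) = -0.145 and b = amp(|11⟩) = 0.03427:
new amp(|10⟩) = (1/√2)·a + (1/√2)·b = -0.0783
new amp(|11⟩) = (1/√2)·a + (-1/√2)·b = -0.1268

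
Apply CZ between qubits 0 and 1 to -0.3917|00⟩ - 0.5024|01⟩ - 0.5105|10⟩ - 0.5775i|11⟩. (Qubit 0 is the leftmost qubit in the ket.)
-0.3917|00⟩ - 0.5024|01⟩ - 0.5105|10⟩ + 0.5775i|11⟩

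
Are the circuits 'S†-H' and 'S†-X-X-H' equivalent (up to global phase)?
Yes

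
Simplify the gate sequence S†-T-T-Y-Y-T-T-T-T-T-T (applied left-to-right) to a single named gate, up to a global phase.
S†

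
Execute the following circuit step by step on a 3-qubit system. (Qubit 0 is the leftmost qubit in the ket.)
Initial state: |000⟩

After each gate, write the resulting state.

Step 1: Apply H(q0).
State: 1/√2|000⟩ + 1/√2|100⟩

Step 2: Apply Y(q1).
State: (1/√2)i|010⟩ + (1/√2)i|110⟩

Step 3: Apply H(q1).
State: (1/2)i|000⟩ - (1/2)i|010⟩ + (1/2)i|100⟩ - (1/2)i|110⟩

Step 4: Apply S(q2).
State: (1/2)i|000⟩ - (1/2)i|010⟩ + (1/2)i|100⟩ - (1/2)i|110⟩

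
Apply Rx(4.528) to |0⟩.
-0.639|0⟩ - 0.7692i|1⟩

Rx(4.528) = [[cos(θ/2), −i·sin(θ/2)], [−i·sin(θ/2), cos(θ/2)]]; θ = 4.528, cos(θ/2) ≈ -0.639005, sin(θ/2) ≈ 0.769203.
With a = amp(|0⟩) = 1 and b = amp(|1⟩) = 0:
new amp(|0⟩) = (-0.639005)·a + (-0.769203i)·b = -0.639
new amp(|1⟩) = (-0.769203i)·a + (-0.639005)·b = -0.7692i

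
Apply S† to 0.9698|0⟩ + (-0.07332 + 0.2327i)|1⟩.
0.9698|0⟩ + (0.2327 + 0.07332i)|1⟩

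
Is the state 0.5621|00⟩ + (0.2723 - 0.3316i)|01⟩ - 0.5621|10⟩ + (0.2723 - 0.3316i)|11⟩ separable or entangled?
Entangled

Writing the state as a|00⟩ + b|01⟩ + c|10⟩ + d|11⟩, it is a product state iff ad − bc = 0.
Here (a, b, c, d) = (0.5621, (0.2723 - 0.3316i), -0.5621, (0.2723 - 0.3316i)): ad − bc = (0.5621)(0.2723 - 0.3316i) − (0.2723 - 0.3316i)(-0.5621) = (0.3061 - 0.3728i) ≠ 0, so the state is entangled.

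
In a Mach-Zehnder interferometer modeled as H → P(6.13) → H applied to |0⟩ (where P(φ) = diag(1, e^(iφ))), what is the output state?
(0.9941 - 0.07629i)|0⟩ + (0.005855 + 0.07629i)|1⟩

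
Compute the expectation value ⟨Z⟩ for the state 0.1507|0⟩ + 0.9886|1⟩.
-0.9546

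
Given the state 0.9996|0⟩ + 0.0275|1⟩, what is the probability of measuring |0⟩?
0.9992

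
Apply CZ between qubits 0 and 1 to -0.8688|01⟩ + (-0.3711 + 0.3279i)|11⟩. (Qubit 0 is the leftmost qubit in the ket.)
-0.8688|01⟩ + (0.3711 - 0.3279i)|11⟩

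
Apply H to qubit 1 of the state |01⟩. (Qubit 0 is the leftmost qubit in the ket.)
1/√2|00⟩ - 1/√2|01⟩

H on qubit 1 mixes each pair of kets that differ only in qubit 1: amplitudes (a, b) of (|…0…⟩, |…1…⟩) become ((a + b)/√2, (a − b)/√2). Kets absent from the input have amplitude 0.
(|00⟩, |01⟩): (a, b) = (0, 1) → (1/√2, -1/√2)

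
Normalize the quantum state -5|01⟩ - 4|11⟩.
-0.7809|01⟩ - 0.6247|11⟩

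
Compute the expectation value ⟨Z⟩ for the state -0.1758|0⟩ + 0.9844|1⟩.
-0.9381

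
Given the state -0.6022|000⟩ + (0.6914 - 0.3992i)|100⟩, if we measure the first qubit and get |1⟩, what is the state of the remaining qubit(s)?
(0.866 - 0.5i)|00⟩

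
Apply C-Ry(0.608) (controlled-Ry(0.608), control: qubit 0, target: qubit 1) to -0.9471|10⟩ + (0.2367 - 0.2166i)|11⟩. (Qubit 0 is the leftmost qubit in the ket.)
(-0.9745 + 0.06484i)|10⟩ + (-0.05766 - 0.2067i)|11⟩

C-Ry(0.608) leaves the control-|0⟩ kets |00⟩, |01⟩ unchanged and applies Ry(0.608) to qubit 1 on the control-|1⟩ pair (|10⟩, |11⟩).
Ry(0.608) = [[cos(θ/2), −sin(θ/2)], [sin(θ/2), cos(θ/2)]]; θ = 0.608, cos(θ/2) ≈ 0.954147, sin(θ/2) ≈ 0.299339.
With a = amp(|10⟩) = -0.9471 and b = amp(|11⟩) = (0.2367 - 0.2166i):
new amp(|10⟩) = (0.954147)·a + (-0.299339)·b = (-0.9745 + 0.06484i)
new amp(|11⟩) = (0.299339)·a + (0.954147)·b = (-0.05766 - 0.2067i)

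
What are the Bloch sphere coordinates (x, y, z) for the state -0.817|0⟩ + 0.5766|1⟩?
(-0.9422, 0, 0.335)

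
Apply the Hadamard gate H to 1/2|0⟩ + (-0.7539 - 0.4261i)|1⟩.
(-0.1795 - 0.3013i)|0⟩ + (0.8866 + 0.3013i)|1⟩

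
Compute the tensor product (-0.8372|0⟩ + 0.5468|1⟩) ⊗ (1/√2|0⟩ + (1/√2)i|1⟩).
-0.592|00⟩ - 0.592i|01⟩ + 0.3866|10⟩ + 0.3866i|11⟩

amp(|b₁b₂…⟩) = product of the factor amplitudes for bits b₁, b₂, …; only kets whose every factor amplitude is nonzero survive.
|00⟩: (-0.8372)(1/√2) = -0.592
|01⟩: (-0.8372)((1/√2)i) = -0.592i
|10⟩: (0.5468)(1/√2) = 0.3866
|11⟩: (0.5468)((1/√2)i) = 0.3866i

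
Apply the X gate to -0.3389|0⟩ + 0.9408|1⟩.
0.9408|0⟩ - 0.3389|1⟩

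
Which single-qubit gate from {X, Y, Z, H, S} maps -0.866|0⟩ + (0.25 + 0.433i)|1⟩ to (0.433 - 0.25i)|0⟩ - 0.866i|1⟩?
Y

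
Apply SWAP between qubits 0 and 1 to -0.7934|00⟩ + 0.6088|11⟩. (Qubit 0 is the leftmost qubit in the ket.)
-0.7934|00⟩ + 0.6088|11⟩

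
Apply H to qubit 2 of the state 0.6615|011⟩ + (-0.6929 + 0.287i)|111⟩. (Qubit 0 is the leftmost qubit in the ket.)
0.4678|010⟩ - 0.4678|011⟩ + (-0.49 + 0.2029i)|110⟩ + (0.49 - 0.2029i)|111⟩

H on qubit 2 mixes each pair of kets that differ only in qubit 2: amplitudes (a, b) of (|…0…⟩, |…1…⟩) become ((a + b)/√2, (a − b)/√2). Kets absent from the input have amplitude 0.
(|010⟩, |011⟩): (a, b) = (0, 0.6615) → (0.4678, -0.4678)
(|110⟩, |111⟩): (a, b) = (0, (-0.6929 + 0.287i)) → ((-0.49 + 0.2029i), (0.49 - 0.2029i))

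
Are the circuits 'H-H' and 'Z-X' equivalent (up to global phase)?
No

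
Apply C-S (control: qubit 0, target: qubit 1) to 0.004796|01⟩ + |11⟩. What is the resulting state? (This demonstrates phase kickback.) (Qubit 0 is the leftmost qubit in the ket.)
0.004796|01⟩ + i|11⟩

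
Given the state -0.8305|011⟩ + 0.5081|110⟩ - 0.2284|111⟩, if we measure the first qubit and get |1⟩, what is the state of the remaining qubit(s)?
0.9121|10⟩ - 0.41|11⟩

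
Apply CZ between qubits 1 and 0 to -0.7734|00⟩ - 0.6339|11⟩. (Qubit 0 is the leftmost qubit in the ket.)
-0.7734|00⟩ + 0.6339|11⟩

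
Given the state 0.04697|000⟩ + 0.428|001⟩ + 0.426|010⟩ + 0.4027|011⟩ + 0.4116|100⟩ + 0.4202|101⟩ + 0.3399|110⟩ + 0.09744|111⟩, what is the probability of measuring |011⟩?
0.1622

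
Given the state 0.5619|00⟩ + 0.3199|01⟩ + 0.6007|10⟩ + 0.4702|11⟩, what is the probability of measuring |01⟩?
0.1023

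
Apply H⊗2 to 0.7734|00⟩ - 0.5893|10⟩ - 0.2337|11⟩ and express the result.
-0.0248|00⟩ + 0.2089|01⟩ + 0.7982|10⟩ + 0.5645|11⟩

H⊗2 gives amp(|y⟩) = (1/2) Σ_x (−1)^(x·y) amp(|x⟩), where x·y is the number of positions in which both x and y have a 1.
|00⟩: (0.7734 - 0.5893 - 0.2337)/2 = -0.0248
|01⟩: (0.7734 - 0.5893 + 0.2337)/2 = 0.2089
|10⟩: (0.7734 + 0.5893 + 0.2337)/2 = 0.7982
|11⟩: (0.7734 + 0.5893 - 0.2337)/2 = 0.5645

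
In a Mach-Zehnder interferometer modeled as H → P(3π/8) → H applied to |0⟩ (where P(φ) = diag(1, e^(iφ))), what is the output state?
(0.6913 + 0.4619i)|0⟩ + (0.3087 - 0.4619i)|1⟩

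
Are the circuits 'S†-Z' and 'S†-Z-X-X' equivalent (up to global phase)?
Yes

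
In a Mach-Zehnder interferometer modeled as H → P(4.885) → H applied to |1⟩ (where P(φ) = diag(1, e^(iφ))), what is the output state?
(0.4141 + 0.4926i)|0⟩ + (0.5859 - 0.4926i)|1⟩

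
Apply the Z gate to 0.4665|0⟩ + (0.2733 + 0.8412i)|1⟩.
0.4665|0⟩ + (-0.2733 - 0.8412i)|1⟩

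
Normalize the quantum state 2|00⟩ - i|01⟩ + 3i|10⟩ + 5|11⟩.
0.3203|00⟩ - 0.1601i|01⟩ + 0.4804i|10⟩ + 0.8006|11⟩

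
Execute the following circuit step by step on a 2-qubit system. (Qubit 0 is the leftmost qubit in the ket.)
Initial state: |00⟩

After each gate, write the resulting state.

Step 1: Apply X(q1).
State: |01⟩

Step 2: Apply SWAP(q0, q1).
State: |10⟩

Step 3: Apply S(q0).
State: i|10⟩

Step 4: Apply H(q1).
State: (1/√2)i|10⟩ + (1/√2)i|11⟩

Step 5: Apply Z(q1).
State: (1/√2)i|10⟩ - (1/√2)i|11⟩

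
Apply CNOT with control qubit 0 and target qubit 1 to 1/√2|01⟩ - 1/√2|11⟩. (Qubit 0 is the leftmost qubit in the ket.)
1/√2|01⟩ - 1/√2|10⟩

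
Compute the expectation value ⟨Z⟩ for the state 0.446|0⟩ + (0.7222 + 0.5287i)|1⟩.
-0.6022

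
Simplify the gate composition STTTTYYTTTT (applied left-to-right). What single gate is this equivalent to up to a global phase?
S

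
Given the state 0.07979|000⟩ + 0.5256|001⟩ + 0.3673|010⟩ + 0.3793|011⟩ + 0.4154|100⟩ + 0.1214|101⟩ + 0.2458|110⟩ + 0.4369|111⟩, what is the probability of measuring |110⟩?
0.06042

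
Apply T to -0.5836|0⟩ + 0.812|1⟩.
-0.5836|0⟩ + (0.5742 + 0.5742i)|1⟩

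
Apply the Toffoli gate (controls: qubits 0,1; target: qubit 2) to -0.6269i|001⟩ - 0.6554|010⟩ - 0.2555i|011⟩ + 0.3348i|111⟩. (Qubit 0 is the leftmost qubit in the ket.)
-0.6269i|001⟩ - 0.6554|010⟩ - 0.2555i|011⟩ + 0.3348i|110⟩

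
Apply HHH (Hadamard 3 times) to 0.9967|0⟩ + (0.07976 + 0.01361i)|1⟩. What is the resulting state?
(0.7612 + 0.009624i)|0⟩ + (0.6484 - 0.009624i)|1⟩

H² = I, so H^3 = H: a single Hadamard. With (a, b) = (0.9967, (0.07976 + 0.01361i)), H gives ((a + b)/√2, (a − b)/√2) = ((0.7612 + 0.009624i), (0.6484 - 0.009624i)).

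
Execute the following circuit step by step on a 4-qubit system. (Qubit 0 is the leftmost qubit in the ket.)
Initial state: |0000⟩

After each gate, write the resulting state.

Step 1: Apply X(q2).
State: |0010⟩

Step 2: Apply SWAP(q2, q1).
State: |0100⟩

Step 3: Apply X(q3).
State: |0101⟩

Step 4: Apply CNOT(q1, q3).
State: |0100⟩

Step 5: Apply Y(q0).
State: i|1100⟩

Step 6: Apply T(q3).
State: i|1100⟩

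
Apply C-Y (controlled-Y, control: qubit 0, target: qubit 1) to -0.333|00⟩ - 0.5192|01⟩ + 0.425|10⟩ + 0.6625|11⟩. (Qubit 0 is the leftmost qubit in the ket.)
-0.333|00⟩ - 0.5192|01⟩ - 0.6625i|10⟩ + 0.425i|11⟩

C-Y leaves the control-|0⟩ kets |00⟩, |01⟩ unchanged and applies Y to qubit 1 on the control-|1⟩ pair (|10⟩, |11⟩).
Y = [[0, -i], [i, 0]].
With a = amp(|10⟩) = 0.425 and b = amp(|11⟩) = 0.6625:
new amp(|10⟩) = (-i)·b = -0.6625i
new amp(|11⟩) = (i)·a = 0.425i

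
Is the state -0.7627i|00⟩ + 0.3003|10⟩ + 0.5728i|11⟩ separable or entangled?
Entangled

Writing the state as a|00⟩ + b|01⟩ + c|10⟩ + d|11⟩, it is a product state iff ad − bc = 0.
Here (a, b, c, d) = (-0.7627i, 0, 0.3003, 0.5728i): ad − bc = (-0.7627i)(0.5728i) − (0)(0.3003) = 0.4369 ≠ 0, so the state is entangled.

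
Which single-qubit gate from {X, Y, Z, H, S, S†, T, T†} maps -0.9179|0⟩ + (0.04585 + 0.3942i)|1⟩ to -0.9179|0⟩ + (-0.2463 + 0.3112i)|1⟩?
T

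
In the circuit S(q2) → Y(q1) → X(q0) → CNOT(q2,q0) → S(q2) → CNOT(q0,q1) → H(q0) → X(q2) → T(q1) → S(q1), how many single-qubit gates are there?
8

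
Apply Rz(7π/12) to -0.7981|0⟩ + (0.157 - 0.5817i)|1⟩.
(-0.4859 + 0.6332i)|0⟩ + (0.5571 - 0.2296i)|1⟩

Rz(7π/12) = [[e^(−iθ/2), 0], [0, e^(iθ/2)]] with e^(±iθ/2) = cos(θ/2) ± i·sin(θ/2); θ = 7π/12, cos(θ/2) ≈ 0.608761, sin(θ/2) ≈ 0.793353.
With a = amp(|0⟩) = -0.7981 and b = amp(|1⟩) = (0.157 - 0.5817i):
new amp(|0⟩) = (0.608761 - 0.793353i)·a = (-0.4859 + 0.6332i)
new amp(|1⟩) = (0.608761 + 0.793353i)·b = (0.5571 - 0.2296i)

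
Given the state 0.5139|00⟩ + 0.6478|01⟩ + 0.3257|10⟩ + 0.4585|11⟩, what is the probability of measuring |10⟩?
0.1061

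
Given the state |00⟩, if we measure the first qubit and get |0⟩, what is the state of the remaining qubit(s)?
|0⟩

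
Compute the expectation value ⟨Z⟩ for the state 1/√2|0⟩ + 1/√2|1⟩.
0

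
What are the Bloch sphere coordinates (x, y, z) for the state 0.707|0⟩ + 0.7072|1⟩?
(1, 0, -0.0002828)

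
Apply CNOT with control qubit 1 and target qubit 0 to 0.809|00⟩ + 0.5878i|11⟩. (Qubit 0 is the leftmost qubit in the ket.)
0.809|00⟩ + 0.5878i|01⟩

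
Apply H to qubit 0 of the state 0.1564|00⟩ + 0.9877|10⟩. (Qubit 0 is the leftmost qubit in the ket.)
0.809|00⟩ - 0.5878|10⟩

H on qubit 0 mixes each pair of kets that differ only in qubit 0: amplitudes (a, b) of (|…0…⟩, |…1…⟩) become ((a + b)/√2, (a − b)/√2). Kets absent from the input have amplitude 0.
(|00⟩, |10⟩): (a, b) = (0.1564, 0.9877) → (0.809, -0.5878)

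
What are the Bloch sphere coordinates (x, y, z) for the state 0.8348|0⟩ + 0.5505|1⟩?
(0.9191, 0, 0.3938)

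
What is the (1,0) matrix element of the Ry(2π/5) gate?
0.5878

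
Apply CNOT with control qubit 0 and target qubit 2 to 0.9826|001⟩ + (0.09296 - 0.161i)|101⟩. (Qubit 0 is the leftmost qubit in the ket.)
0.9826|001⟩ + (0.09296 - 0.161i)|100⟩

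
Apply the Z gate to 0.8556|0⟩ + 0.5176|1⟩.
0.8556|0⟩ - 0.5176|1⟩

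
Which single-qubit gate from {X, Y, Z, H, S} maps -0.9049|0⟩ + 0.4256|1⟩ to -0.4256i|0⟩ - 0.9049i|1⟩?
Y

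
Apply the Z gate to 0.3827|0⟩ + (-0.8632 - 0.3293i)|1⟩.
0.3827|0⟩ + (0.8632 + 0.3293i)|1⟩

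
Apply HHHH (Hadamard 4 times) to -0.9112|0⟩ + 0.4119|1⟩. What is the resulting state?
-0.9112|0⟩ + 0.4119|1⟩

H² = I, so an even number of Hadamards cancels: H^4 = I and the state is unchanged.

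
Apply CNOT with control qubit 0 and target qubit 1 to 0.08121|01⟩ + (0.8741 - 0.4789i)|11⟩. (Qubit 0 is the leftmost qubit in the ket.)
0.08121|01⟩ + (0.8741 - 0.4789i)|10⟩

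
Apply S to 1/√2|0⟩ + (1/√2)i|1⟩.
1/√2|0⟩ - 1/√2|1⟩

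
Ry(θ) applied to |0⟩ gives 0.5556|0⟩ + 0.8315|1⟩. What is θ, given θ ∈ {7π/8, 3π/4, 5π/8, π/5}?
5π/8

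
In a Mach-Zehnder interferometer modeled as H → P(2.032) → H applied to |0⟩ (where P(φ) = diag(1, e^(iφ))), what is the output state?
(0.2775 + 0.4478i)|0⟩ + (0.7225 - 0.4478i)|1⟩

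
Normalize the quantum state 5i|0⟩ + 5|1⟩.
(1/√2)i|0⟩ + 1/√2|1⟩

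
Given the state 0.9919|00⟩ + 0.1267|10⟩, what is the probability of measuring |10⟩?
0.01605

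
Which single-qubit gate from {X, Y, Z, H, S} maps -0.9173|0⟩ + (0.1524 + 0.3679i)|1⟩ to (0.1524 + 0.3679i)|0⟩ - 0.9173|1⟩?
X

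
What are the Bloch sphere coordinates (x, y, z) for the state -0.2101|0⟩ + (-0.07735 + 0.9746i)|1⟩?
(0.0325, -0.4095, -0.9117)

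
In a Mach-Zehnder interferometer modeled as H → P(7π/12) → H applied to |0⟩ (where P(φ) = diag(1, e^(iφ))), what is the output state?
(0.3706 + 0.483i)|0⟩ + (0.6294 - 0.483i)|1⟩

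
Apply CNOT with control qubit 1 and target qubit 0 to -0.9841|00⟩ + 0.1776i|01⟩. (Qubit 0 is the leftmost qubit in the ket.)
-0.9841|00⟩ + 0.1776i|11⟩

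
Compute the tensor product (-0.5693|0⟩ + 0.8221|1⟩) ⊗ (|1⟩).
-0.5693|01⟩ + 0.8221|11⟩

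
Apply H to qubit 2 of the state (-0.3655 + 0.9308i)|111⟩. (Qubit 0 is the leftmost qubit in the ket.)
(-0.2584 + 0.6582i)|110⟩ + (0.2584 - 0.6582i)|111⟩

H on qubit 2 mixes each pair of kets that differ only in qubit 2: amplitudes (a, b) of (|…0…⟩, |…1…⟩) become ((a + b)/√2, (a − b)/√2). Kets absent from the input have amplitude 0.
(|110⟩, |111⟩): (a, b) = (0, (-0.3655 + 0.9308i)) → ((-0.2584 + 0.6582i), (0.2584 - 0.6582i))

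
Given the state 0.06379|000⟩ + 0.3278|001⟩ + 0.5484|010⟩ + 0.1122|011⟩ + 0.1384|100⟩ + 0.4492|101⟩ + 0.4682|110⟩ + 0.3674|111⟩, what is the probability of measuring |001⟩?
0.1075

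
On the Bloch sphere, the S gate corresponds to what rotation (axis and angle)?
Rotation by π/2 around the z-axis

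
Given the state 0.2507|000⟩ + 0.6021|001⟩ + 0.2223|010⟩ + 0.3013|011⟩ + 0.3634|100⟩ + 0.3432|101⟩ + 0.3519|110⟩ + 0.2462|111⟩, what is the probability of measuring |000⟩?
0.06285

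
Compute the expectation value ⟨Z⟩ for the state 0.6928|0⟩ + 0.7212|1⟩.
-0.04016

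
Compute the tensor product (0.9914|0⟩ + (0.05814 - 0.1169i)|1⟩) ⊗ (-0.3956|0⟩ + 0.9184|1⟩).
-0.3922|00⟩ + 0.9105|01⟩ + (-0.023 + 0.04625i)|10⟩ + (0.0534 - 0.1074i)|11⟩

amp(|b₁b₂…⟩) = product of the factor amplitudes for bits b₁, b₂, …; only kets whose every factor amplitude is nonzero survive.
|00⟩: (0.9914)(-0.3956) = -0.3922
|01⟩: (0.9914)(0.9184) = 0.9105
|10⟩: (0.05814 - 0.1169i)(-0.3956) = (-0.023 + 0.04625i)
|11⟩: (0.05814 - 0.1169i)(0.9184) = (0.0534 - 0.1074i)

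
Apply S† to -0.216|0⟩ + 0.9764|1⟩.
-0.216|0⟩ - 0.9764i|1⟩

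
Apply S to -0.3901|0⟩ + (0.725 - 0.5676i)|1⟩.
-0.3901|0⟩ + (0.5676 + 0.725i)|1⟩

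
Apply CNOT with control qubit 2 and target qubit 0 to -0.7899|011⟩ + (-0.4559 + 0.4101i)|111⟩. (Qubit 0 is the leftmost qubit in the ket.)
(-0.4559 + 0.4101i)|011⟩ - 0.7899|111⟩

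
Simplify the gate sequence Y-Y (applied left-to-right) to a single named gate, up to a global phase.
I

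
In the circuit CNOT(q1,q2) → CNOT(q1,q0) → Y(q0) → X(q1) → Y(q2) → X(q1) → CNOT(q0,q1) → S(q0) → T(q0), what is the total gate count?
9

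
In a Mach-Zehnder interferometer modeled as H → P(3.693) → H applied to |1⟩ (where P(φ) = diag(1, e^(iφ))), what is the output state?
(0.9259 + 0.2619i)|0⟩ + (0.07411 - 0.2619i)|1⟩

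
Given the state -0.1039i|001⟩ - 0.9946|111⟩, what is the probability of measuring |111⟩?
0.9892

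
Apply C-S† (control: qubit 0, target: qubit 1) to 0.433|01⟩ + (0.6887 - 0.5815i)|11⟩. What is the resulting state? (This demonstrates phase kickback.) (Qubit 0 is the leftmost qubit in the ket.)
0.433|01⟩ + (-0.5815 - 0.6887i)|11⟩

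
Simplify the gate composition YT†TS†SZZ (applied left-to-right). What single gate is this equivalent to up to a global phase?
Y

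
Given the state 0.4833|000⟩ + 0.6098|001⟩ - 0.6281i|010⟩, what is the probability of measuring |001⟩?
0.3719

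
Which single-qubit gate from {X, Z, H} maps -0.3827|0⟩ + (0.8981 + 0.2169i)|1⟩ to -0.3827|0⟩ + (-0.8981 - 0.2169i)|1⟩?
Z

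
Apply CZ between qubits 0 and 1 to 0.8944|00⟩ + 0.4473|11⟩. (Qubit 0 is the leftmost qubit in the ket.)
0.8944|00⟩ - 0.4473|11⟩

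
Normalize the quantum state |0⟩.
|0⟩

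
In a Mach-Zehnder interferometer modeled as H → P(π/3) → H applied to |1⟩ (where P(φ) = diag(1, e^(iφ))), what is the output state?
(0.25 - 0.433i)|0⟩ + (0.75 + 0.433i)|1⟩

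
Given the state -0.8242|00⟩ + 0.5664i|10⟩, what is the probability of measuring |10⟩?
0.3208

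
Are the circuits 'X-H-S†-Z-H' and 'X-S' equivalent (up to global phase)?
No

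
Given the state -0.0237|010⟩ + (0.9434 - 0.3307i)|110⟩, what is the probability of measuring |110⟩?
0.9994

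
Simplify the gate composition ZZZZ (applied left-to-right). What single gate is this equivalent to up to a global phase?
I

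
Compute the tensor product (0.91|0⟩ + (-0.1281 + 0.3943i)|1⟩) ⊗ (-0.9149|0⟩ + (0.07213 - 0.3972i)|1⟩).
-0.8326|00⟩ + (0.06564 - 0.3615i)|01⟩ + (0.1172 - 0.3607i)|10⟩ + (0.1474 + 0.07932i)|11⟩

amp(|b₁b₂…⟩) = product of the factor amplitudes for bits b₁, b₂, …; only kets whose every factor amplitude is nonzero survive.
|00⟩: (0.91)(-0.9149) = -0.8326
|01⟩: (0.91)(0.07213 - 0.3972i) = (0.06564 - 0.3615i)
|10⟩: (-0.1281 + 0.3943i)(-0.9149) = (0.1172 - 0.3607i)
|11⟩: (-0.1281 + 0.3943i)(0.07213 - 0.3972i) = (0.1474 + 0.07932i)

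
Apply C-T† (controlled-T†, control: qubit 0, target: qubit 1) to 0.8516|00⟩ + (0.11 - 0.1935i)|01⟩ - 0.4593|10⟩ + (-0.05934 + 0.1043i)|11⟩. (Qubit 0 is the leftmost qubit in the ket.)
0.8516|00⟩ + (0.11 - 0.1935i)|01⟩ - 0.4593|10⟩ + (0.03179 + 0.1157i)|11⟩

C-T† leaves the control-|0⟩ kets |00⟩, |01⟩ unchanged and applies T† to qubit 1 on the control-|1⟩ pair (|10⟩, |11⟩).
T† = [[1, 0], [0, (1/√2 - (1/√2)i)]].
With a = amp(|10⟩) = -0.4593 and b = amp(|11⟩) = (-0.05934 + 0.1043i):
new amp(|10⟩) = (1)·a = -0.4593
new amp(|11⟩) = (1/√2 - (1/√2)i)·b = (0.03179 + 0.1157i)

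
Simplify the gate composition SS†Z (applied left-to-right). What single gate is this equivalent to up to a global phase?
Z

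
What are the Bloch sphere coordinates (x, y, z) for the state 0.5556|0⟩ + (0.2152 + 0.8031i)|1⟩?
(0.2391, 0.8924, -0.3826)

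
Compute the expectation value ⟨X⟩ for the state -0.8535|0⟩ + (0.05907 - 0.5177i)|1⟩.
-0.1008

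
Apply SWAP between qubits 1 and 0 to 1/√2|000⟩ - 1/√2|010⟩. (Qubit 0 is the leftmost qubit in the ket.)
1/√2|000⟩ - 1/√2|100⟩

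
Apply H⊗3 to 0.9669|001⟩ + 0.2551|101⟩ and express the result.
0.432|000⟩ - 0.432|001⟩ + 0.432|010⟩ - 0.432|011⟩ + 0.2517|100⟩ - 0.2517|101⟩ + 0.2517|110⟩ - 0.2517|111⟩

H⊗3 gives amp(|y⟩) = (1/2√2) Σ_x (−1)^(x·y) amp(|x⟩), where x·y is the number of positions in which both x and y have a 1.
|000⟩: (0.9669 + 0.2551)/(2√2) = 0.432
|001⟩: (-0.9669 - 0.2551)/(2√2) = -0.432
|010⟩: (0.9669 + 0.2551)/(2√2) = 0.432
|011⟩: (-0.9669 - 0.2551)/(2√2) = -0.432
|100⟩: (0.9669 - 0.2551)/(2√2) = 0.2517
|101⟩: (-0.9669 + 0.2551)/(2√2) = -0.2517
|110⟩: (0.9669 - 0.2551)/(2√2) = 0.2517
|111⟩: (-0.9669 + 0.2551)/(2√2) = -0.2517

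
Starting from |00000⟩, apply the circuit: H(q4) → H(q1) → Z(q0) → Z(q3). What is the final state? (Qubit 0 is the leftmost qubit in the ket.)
1/2|00000⟩ + 1/2|00001⟩ + 1/2|01000⟩ + 1/2|01001⟩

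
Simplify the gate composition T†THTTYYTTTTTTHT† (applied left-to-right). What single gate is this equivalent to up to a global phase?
T†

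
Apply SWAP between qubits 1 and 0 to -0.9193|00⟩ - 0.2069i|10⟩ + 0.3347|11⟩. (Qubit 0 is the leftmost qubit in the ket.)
-0.9193|00⟩ - 0.2069i|01⟩ + 0.3347|11⟩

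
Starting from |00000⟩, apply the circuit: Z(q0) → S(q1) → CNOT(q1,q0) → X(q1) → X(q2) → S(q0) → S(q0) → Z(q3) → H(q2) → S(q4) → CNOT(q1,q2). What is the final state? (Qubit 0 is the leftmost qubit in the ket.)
-1/√2|01000⟩ + 1/√2|01100⟩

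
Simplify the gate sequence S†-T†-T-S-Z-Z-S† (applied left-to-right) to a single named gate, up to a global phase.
S†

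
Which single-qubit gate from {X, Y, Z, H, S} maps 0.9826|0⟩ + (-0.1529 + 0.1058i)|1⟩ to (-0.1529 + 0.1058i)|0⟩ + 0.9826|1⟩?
X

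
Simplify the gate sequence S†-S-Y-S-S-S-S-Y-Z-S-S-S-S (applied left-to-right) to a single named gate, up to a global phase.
Z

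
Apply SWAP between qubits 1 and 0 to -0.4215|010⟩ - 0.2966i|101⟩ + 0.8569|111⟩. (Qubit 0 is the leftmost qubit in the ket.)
-0.2966i|011⟩ - 0.4215|100⟩ + 0.8569|111⟩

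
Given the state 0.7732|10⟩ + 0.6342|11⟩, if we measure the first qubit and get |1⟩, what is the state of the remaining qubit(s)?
0.7732|0⟩ + 0.6342|1⟩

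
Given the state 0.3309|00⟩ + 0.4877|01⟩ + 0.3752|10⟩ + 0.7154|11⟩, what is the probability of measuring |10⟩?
0.1408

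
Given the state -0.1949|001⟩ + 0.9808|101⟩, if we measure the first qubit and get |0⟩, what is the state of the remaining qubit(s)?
-|01⟩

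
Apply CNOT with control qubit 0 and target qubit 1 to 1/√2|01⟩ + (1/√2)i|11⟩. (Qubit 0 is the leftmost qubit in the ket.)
1/√2|01⟩ + (1/√2)i|10⟩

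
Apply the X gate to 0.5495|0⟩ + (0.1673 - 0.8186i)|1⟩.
(0.1673 - 0.8186i)|0⟩ + 0.5495|1⟩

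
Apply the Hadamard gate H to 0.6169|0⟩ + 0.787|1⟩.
0.9927|0⟩ - 0.1203|1⟩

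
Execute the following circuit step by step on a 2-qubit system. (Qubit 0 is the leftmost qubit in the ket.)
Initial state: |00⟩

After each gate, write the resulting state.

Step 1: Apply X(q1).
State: |01⟩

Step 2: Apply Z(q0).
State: |01⟩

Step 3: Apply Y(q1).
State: -i|00⟩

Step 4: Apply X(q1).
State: -i|01⟩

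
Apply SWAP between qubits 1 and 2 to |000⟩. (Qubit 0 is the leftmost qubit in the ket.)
|000⟩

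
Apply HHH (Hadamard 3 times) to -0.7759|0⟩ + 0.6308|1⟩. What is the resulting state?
-0.1026|0⟩ - 0.9947|1⟩

H² = I, so H^3 = H: a single Hadamard. With (a, b) = (-0.7759, 0.6308), H gives ((a + b)/√2, (a − b)/√2) = (-0.1026, -0.9947).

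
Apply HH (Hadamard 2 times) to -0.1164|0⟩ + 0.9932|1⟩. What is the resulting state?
-0.1164|0⟩ + 0.9932|1⟩

H² = I, so an even number of Hadamards cancels: H^2 = I and the state is unchanged.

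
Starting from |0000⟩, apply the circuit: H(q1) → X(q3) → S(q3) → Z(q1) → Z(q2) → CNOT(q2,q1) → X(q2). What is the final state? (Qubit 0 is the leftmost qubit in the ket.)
(1/√2)i|0011⟩ - (1/√2)i|0111⟩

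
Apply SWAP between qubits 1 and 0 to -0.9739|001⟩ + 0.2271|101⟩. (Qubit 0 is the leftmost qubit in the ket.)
-0.9739|001⟩ + 0.2271|011⟩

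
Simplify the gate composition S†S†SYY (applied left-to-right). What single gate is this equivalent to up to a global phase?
S†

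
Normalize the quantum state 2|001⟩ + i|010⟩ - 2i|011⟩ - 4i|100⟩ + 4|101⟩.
0.3123|001⟩ + 0.1562i|010⟩ - 0.3123i|011⟩ - 0.6247i|100⟩ + 0.6247|101⟩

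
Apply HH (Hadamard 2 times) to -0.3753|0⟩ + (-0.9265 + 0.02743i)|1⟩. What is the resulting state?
-0.3753|0⟩ + (-0.9265 + 0.02743i)|1⟩

H² = I, so an even number of Hadamards cancels: H^2 = I and the state is unchanged.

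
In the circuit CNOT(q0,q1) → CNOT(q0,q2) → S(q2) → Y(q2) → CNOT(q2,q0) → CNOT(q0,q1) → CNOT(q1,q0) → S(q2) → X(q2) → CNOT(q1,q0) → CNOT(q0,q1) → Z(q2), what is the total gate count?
12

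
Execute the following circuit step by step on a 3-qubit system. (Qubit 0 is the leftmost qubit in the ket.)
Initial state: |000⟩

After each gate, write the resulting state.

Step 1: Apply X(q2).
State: |001⟩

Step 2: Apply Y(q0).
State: i|101⟩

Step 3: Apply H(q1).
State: (1/√2)i|101⟩ + (1/√2)i|111⟩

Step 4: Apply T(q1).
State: (1/√2)i|101⟩ + (-1/2 + (1/2)i)|111⟩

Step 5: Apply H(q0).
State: (1/2)i|001⟩ + (-1/√8 + (1/√8)i)|011⟩ - (1/2)i|101⟩ + (1/√8 - (1/√8)i)|111⟩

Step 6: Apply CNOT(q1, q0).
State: (1/2)i|001⟩ + (1/√8 - (1/√8)i)|011⟩ - (1/2)i|101⟩ + (-1/√8 + (1/√8)i)|111⟩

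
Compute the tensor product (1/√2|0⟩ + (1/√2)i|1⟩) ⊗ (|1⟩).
1/√2|01⟩ + (1/√2)i|11⟩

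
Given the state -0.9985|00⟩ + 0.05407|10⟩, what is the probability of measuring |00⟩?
0.997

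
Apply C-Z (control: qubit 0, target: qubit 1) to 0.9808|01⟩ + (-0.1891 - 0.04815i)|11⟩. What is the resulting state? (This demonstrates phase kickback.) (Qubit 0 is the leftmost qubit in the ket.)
0.9808|01⟩ + (0.1891 + 0.04815i)|11⟩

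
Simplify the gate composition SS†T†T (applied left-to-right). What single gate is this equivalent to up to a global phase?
I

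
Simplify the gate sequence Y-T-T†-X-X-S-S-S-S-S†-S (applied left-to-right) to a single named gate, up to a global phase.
Y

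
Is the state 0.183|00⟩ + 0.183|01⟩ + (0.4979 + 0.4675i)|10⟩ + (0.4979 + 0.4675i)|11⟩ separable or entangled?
Separable

Writing the state as a|00⟩ + b|01⟩ + c|10⟩ + d|11⟩, it is a product state iff ad − bc = 0.
Here (a, b, c, d) = (0.183, 0.183, (0.4979 + 0.4675i), (0.4979 + 0.4675i)): ad − bc = (0.183)(0.4979 + 0.4675i) − (0.183)(0.4979 + 0.4675i) = 0, so the state is separable.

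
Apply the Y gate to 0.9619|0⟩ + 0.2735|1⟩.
-0.2735i|0⟩ + 0.9619i|1⟩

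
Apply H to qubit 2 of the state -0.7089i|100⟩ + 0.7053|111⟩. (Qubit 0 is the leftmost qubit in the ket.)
-0.5013i|100⟩ - 0.5013i|101⟩ + 0.4987|110⟩ - 0.4987|111⟩

H on qubit 2 mixes each pair of kets that differ only in qubit 2: amplitudes (a, b) of (|…0…⟩, |…1…⟩) become ((a + b)/√2, (a − b)/√2). Kets absent from the input have amplitude 0.
(|100⟩, |101⟩): (a, b) = (-0.7089i, 0) → (-0.5013i, -0.5013i)
(|110⟩, |111⟩): (a, b) = (0, 0.7053) → (0.4987, -0.4987)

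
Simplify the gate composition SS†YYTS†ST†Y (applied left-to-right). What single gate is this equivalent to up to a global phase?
Y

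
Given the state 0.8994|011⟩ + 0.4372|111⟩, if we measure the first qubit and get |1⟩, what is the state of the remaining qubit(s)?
|11⟩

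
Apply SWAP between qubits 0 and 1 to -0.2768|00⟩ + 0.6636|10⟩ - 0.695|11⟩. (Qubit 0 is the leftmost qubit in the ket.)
-0.2768|00⟩ + 0.6636|01⟩ - 0.695|11⟩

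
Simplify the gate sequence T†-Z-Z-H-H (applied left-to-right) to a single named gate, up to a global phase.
T†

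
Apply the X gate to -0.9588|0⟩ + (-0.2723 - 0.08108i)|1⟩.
(-0.2723 - 0.08108i)|0⟩ - 0.9588|1⟩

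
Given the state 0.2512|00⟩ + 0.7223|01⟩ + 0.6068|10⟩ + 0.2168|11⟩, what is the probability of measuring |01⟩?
0.5217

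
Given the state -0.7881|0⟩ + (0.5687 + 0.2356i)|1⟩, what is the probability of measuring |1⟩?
0.3789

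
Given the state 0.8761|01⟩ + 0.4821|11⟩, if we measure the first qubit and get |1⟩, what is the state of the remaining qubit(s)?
|1⟩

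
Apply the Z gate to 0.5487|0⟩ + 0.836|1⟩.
0.5487|0⟩ - 0.836|1⟩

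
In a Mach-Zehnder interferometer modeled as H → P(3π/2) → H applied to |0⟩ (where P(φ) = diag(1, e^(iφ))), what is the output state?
(1/2 - (1/2)i)|0⟩ + (1/2 + (1/2)i)|1⟩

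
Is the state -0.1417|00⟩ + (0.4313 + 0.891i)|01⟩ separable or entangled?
Separable

Writing the state as a|00⟩ + b|01⟩ + c|10⟩ + d|11⟩, it is a product state iff ad − bc = 0.
Here (a, b, c, d) = (-0.1417, (0.4313 + 0.891i), 0, 0): ad − bc = (-0.1417)(0) − (0.4313 + 0.891i)(0) = 0, so the state is separable.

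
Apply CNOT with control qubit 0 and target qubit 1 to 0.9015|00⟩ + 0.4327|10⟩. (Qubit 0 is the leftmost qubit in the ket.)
0.9015|00⟩ + 0.4327|11⟩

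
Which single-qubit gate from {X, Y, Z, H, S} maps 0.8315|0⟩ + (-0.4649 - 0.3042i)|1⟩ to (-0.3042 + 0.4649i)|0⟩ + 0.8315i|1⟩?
Y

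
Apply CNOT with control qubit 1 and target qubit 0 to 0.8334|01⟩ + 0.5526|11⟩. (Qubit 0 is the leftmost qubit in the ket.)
0.5526|01⟩ + 0.8334|11⟩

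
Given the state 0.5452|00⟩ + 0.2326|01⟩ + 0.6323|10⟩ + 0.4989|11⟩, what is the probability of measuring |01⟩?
0.0541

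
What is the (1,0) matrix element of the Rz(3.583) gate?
0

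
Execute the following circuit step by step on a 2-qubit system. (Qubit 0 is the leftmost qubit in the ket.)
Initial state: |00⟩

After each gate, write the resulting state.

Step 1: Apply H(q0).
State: 1/√2|00⟩ + 1/√2|10⟩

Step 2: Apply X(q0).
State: 1/√2|00⟩ + 1/√2|10⟩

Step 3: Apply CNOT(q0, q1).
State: 1/√2|00⟩ + 1/√2|11⟩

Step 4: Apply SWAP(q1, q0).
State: 1/√2|00⟩ + 1/√2|11⟩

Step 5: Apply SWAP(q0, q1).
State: 1/√2|00⟩ + 1/√2|11⟩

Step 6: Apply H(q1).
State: 1/2|00⟩ + 1/2|01⟩ + 1/2|10⟩ - 1/2|11⟩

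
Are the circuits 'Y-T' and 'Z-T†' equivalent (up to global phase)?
No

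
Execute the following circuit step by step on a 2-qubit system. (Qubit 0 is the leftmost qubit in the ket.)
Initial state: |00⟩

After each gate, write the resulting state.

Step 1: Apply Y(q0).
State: i|10⟩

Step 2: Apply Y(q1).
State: -|11⟩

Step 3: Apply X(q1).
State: -|10⟩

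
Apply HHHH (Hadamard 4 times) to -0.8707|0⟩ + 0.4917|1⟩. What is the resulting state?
-0.8707|0⟩ + 0.4917|1⟩

H² = I, so an even number of Hadamards cancels: H^4 = I and the state is unchanged.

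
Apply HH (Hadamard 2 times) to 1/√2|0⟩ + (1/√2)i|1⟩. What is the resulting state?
1/√2|0⟩ + (1/√2)i|1⟩

H² = I, so an even number of Hadamards cancels: H^2 = I and the state is unchanged.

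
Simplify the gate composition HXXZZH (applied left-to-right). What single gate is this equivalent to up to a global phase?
I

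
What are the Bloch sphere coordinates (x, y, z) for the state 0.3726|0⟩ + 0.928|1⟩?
(0.6915, 0, -0.7224)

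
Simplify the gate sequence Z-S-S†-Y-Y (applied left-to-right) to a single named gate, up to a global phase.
Z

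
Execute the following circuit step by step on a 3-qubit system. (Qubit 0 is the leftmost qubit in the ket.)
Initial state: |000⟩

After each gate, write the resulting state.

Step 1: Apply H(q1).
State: 1/√2|000⟩ + 1/√2|010⟩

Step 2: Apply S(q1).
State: 1/√2|000⟩ + (1/√2)i|010⟩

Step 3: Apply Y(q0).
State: (1/√2)i|100⟩ - 1/√2|110⟩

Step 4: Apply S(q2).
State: (1/√2)i|100⟩ - 1/√2|110⟩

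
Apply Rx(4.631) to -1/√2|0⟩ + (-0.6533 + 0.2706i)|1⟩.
(0.6782 + 0.4804i)|0⟩ + (0.4428 + 0.3365i)|1⟩

Rx(4.631) = [[cos(θ/2), −i·sin(θ/2)], [−i·sin(θ/2), cos(θ/2)]]; θ = 4.631, cos(θ/2) ≈ -0.677754, sin(θ/2) ≈ 0.735289.
With a = amp(|0⟩) = -1/√2 and b = amp(|1⟩) = (-0.6533 + 0.2706i):
new amp(|0⟩) = (-0.677754)·a + (-0.735289i)·b = (0.6782 + 0.4804i)
new amp(|1⟩) = (-0.735289i)·a + (-0.677754)·b = (0.4428 + 0.3365i)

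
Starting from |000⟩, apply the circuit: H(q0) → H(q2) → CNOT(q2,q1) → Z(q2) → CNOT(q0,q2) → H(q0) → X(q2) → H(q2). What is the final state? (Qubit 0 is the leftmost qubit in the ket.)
1/2|000⟩ - 1/2|010⟩ - 1/2|101⟩ - 1/2|111⟩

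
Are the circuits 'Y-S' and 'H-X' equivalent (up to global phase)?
No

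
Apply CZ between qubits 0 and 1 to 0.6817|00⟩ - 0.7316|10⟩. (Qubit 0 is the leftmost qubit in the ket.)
0.6817|00⟩ - 0.7316|10⟩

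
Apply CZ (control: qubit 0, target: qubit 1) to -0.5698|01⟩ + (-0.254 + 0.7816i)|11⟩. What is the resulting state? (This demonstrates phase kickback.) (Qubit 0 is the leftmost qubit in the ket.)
-0.5698|01⟩ + (0.254 - 0.7816i)|11⟩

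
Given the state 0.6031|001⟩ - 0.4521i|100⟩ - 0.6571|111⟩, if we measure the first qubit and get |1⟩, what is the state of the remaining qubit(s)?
-0.5668i|00⟩ - 0.8238|11⟩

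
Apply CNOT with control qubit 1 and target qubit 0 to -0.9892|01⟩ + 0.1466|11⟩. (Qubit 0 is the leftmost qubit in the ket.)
0.1466|01⟩ - 0.9892|11⟩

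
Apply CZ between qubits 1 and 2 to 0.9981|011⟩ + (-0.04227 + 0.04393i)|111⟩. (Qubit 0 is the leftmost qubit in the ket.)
-0.9981|011⟩ + (0.04227 - 0.04393i)|111⟩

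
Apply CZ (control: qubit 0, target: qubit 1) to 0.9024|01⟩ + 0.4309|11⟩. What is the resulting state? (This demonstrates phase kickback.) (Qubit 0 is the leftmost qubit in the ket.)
0.9024|01⟩ - 0.4309|11⟩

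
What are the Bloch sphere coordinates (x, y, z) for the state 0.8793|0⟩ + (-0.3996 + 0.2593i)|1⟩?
(-0.7027, 0.456, 0.5463)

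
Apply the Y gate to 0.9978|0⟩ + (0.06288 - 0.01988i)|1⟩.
(-0.01988 - 0.06288i)|0⟩ + 0.9978i|1⟩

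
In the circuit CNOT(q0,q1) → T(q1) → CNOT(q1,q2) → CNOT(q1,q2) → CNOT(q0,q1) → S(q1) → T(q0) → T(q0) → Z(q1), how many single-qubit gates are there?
5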